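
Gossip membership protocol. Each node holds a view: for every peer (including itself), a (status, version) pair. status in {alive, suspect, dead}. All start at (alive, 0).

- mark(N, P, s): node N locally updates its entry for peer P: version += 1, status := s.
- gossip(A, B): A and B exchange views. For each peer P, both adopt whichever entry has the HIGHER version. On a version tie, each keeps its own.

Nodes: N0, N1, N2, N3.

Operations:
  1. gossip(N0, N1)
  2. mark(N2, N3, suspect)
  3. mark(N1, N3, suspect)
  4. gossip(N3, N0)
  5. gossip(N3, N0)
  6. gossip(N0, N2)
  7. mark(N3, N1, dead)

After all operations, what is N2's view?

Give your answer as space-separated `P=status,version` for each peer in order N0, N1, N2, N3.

Op 1: gossip N0<->N1 -> N0.N0=(alive,v0) N0.N1=(alive,v0) N0.N2=(alive,v0) N0.N3=(alive,v0) | N1.N0=(alive,v0) N1.N1=(alive,v0) N1.N2=(alive,v0) N1.N3=(alive,v0)
Op 2: N2 marks N3=suspect -> (suspect,v1)
Op 3: N1 marks N3=suspect -> (suspect,v1)
Op 4: gossip N3<->N0 -> N3.N0=(alive,v0) N3.N1=(alive,v0) N3.N2=(alive,v0) N3.N3=(alive,v0) | N0.N0=(alive,v0) N0.N1=(alive,v0) N0.N2=(alive,v0) N0.N3=(alive,v0)
Op 5: gossip N3<->N0 -> N3.N0=(alive,v0) N3.N1=(alive,v0) N3.N2=(alive,v0) N3.N3=(alive,v0) | N0.N0=(alive,v0) N0.N1=(alive,v0) N0.N2=(alive,v0) N0.N3=(alive,v0)
Op 6: gossip N0<->N2 -> N0.N0=(alive,v0) N0.N1=(alive,v0) N0.N2=(alive,v0) N0.N3=(suspect,v1) | N2.N0=(alive,v0) N2.N1=(alive,v0) N2.N2=(alive,v0) N2.N3=(suspect,v1)
Op 7: N3 marks N1=dead -> (dead,v1)

Answer: N0=alive,0 N1=alive,0 N2=alive,0 N3=suspect,1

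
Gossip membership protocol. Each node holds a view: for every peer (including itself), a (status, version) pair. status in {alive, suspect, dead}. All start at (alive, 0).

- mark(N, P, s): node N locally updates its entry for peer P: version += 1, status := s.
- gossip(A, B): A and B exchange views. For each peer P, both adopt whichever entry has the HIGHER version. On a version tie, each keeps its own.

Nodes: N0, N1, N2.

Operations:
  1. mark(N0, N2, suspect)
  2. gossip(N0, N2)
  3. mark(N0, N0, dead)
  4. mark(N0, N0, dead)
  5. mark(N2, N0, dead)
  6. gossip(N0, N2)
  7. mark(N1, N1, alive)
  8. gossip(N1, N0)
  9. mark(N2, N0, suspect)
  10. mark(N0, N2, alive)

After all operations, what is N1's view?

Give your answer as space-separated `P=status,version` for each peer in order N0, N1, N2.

Answer: N0=dead,2 N1=alive,1 N2=suspect,1

Derivation:
Op 1: N0 marks N2=suspect -> (suspect,v1)
Op 2: gossip N0<->N2 -> N0.N0=(alive,v0) N0.N1=(alive,v0) N0.N2=(suspect,v1) | N2.N0=(alive,v0) N2.N1=(alive,v0) N2.N2=(suspect,v1)
Op 3: N0 marks N0=dead -> (dead,v1)
Op 4: N0 marks N0=dead -> (dead,v2)
Op 5: N2 marks N0=dead -> (dead,v1)
Op 6: gossip N0<->N2 -> N0.N0=(dead,v2) N0.N1=(alive,v0) N0.N2=(suspect,v1) | N2.N0=(dead,v2) N2.N1=(alive,v0) N2.N2=(suspect,v1)
Op 7: N1 marks N1=alive -> (alive,v1)
Op 8: gossip N1<->N0 -> N1.N0=(dead,v2) N1.N1=(alive,v1) N1.N2=(suspect,v1) | N0.N0=(dead,v2) N0.N1=(alive,v1) N0.N2=(suspect,v1)
Op 9: N2 marks N0=suspect -> (suspect,v3)
Op 10: N0 marks N2=alive -> (alive,v2)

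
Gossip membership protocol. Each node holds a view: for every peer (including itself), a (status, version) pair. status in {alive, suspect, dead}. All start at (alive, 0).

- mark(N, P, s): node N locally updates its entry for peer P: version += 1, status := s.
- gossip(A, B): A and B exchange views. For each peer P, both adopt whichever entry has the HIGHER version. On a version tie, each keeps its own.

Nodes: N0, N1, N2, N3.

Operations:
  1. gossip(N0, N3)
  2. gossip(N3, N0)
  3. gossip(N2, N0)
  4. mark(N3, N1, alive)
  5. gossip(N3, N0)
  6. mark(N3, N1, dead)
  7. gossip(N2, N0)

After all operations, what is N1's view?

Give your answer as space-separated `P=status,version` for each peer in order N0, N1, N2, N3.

Op 1: gossip N0<->N3 -> N0.N0=(alive,v0) N0.N1=(alive,v0) N0.N2=(alive,v0) N0.N3=(alive,v0) | N3.N0=(alive,v0) N3.N1=(alive,v0) N3.N2=(alive,v0) N3.N3=(alive,v0)
Op 2: gossip N3<->N0 -> N3.N0=(alive,v0) N3.N1=(alive,v0) N3.N2=(alive,v0) N3.N3=(alive,v0) | N0.N0=(alive,v0) N0.N1=(alive,v0) N0.N2=(alive,v0) N0.N3=(alive,v0)
Op 3: gossip N2<->N0 -> N2.N0=(alive,v0) N2.N1=(alive,v0) N2.N2=(alive,v0) N2.N3=(alive,v0) | N0.N0=(alive,v0) N0.N1=(alive,v0) N0.N2=(alive,v0) N0.N3=(alive,v0)
Op 4: N3 marks N1=alive -> (alive,v1)
Op 5: gossip N3<->N0 -> N3.N0=(alive,v0) N3.N1=(alive,v1) N3.N2=(alive,v0) N3.N3=(alive,v0) | N0.N0=(alive,v0) N0.N1=(alive,v1) N0.N2=(alive,v0) N0.N3=(alive,v0)
Op 6: N3 marks N1=dead -> (dead,v2)
Op 7: gossip N2<->N0 -> N2.N0=(alive,v0) N2.N1=(alive,v1) N2.N2=(alive,v0) N2.N3=(alive,v0) | N0.N0=(alive,v0) N0.N1=(alive,v1) N0.N2=(alive,v0) N0.N3=(alive,v0)

Answer: N0=alive,0 N1=alive,0 N2=alive,0 N3=alive,0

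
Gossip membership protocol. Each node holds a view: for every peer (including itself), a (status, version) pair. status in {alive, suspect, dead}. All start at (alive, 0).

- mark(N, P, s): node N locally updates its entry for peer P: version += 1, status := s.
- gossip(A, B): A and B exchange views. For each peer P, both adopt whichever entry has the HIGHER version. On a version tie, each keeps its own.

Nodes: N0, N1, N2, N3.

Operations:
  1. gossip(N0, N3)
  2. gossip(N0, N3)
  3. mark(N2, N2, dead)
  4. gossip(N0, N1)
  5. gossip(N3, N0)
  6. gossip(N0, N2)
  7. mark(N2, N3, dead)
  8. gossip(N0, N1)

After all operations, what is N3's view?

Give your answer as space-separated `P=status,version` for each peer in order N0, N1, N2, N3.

Answer: N0=alive,0 N1=alive,0 N2=alive,0 N3=alive,0

Derivation:
Op 1: gossip N0<->N3 -> N0.N0=(alive,v0) N0.N1=(alive,v0) N0.N2=(alive,v0) N0.N3=(alive,v0) | N3.N0=(alive,v0) N3.N1=(alive,v0) N3.N2=(alive,v0) N3.N3=(alive,v0)
Op 2: gossip N0<->N3 -> N0.N0=(alive,v0) N0.N1=(alive,v0) N0.N2=(alive,v0) N0.N3=(alive,v0) | N3.N0=(alive,v0) N3.N1=(alive,v0) N3.N2=(alive,v0) N3.N3=(alive,v0)
Op 3: N2 marks N2=dead -> (dead,v1)
Op 4: gossip N0<->N1 -> N0.N0=(alive,v0) N0.N1=(alive,v0) N0.N2=(alive,v0) N0.N3=(alive,v0) | N1.N0=(alive,v0) N1.N1=(alive,v0) N1.N2=(alive,v0) N1.N3=(alive,v0)
Op 5: gossip N3<->N0 -> N3.N0=(alive,v0) N3.N1=(alive,v0) N3.N2=(alive,v0) N3.N3=(alive,v0) | N0.N0=(alive,v0) N0.N1=(alive,v0) N0.N2=(alive,v0) N0.N3=(alive,v0)
Op 6: gossip N0<->N2 -> N0.N0=(alive,v0) N0.N1=(alive,v0) N0.N2=(dead,v1) N0.N3=(alive,v0) | N2.N0=(alive,v0) N2.N1=(alive,v0) N2.N2=(dead,v1) N2.N3=(alive,v0)
Op 7: N2 marks N3=dead -> (dead,v1)
Op 8: gossip N0<->N1 -> N0.N0=(alive,v0) N0.N1=(alive,v0) N0.N2=(dead,v1) N0.N3=(alive,v0) | N1.N0=(alive,v0) N1.N1=(alive,v0) N1.N2=(dead,v1) N1.N3=(alive,v0)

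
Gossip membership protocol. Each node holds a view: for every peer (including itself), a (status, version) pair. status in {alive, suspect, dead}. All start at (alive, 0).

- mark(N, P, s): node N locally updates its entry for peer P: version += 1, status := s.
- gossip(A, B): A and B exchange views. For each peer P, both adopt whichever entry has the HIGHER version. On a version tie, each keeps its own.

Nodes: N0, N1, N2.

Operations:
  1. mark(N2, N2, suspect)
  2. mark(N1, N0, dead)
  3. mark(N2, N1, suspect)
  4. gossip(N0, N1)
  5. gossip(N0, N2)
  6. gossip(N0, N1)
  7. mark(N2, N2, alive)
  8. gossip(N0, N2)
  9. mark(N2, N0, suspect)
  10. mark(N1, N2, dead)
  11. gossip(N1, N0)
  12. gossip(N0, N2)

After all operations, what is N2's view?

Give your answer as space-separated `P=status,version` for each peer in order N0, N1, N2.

Answer: N0=suspect,2 N1=suspect,1 N2=alive,2

Derivation:
Op 1: N2 marks N2=suspect -> (suspect,v1)
Op 2: N1 marks N0=dead -> (dead,v1)
Op 3: N2 marks N1=suspect -> (suspect,v1)
Op 4: gossip N0<->N1 -> N0.N0=(dead,v1) N0.N1=(alive,v0) N0.N2=(alive,v0) | N1.N0=(dead,v1) N1.N1=(alive,v0) N1.N2=(alive,v0)
Op 5: gossip N0<->N2 -> N0.N0=(dead,v1) N0.N1=(suspect,v1) N0.N2=(suspect,v1) | N2.N0=(dead,v1) N2.N1=(suspect,v1) N2.N2=(suspect,v1)
Op 6: gossip N0<->N1 -> N0.N0=(dead,v1) N0.N1=(suspect,v1) N0.N2=(suspect,v1) | N1.N0=(dead,v1) N1.N1=(suspect,v1) N1.N2=(suspect,v1)
Op 7: N2 marks N2=alive -> (alive,v2)
Op 8: gossip N0<->N2 -> N0.N0=(dead,v1) N0.N1=(suspect,v1) N0.N2=(alive,v2) | N2.N0=(dead,v1) N2.N1=(suspect,v1) N2.N2=(alive,v2)
Op 9: N2 marks N0=suspect -> (suspect,v2)
Op 10: N1 marks N2=dead -> (dead,v2)
Op 11: gossip N1<->N0 -> N1.N0=(dead,v1) N1.N1=(suspect,v1) N1.N2=(dead,v2) | N0.N0=(dead,v1) N0.N1=(suspect,v1) N0.N2=(alive,v2)
Op 12: gossip N0<->N2 -> N0.N0=(suspect,v2) N0.N1=(suspect,v1) N0.N2=(alive,v2) | N2.N0=(suspect,v2) N2.N1=(suspect,v1) N2.N2=(alive,v2)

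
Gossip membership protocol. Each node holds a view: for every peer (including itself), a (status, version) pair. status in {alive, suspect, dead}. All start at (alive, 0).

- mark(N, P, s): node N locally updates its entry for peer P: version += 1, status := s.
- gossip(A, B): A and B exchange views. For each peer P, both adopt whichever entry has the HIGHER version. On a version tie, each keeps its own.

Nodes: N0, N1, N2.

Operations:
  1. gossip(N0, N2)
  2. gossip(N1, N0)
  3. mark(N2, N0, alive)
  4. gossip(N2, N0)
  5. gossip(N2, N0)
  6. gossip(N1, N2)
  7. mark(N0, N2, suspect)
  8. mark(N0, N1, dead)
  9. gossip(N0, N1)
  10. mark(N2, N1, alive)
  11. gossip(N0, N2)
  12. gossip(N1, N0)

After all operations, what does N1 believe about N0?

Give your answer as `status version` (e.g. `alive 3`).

Answer: alive 1

Derivation:
Op 1: gossip N0<->N2 -> N0.N0=(alive,v0) N0.N1=(alive,v0) N0.N2=(alive,v0) | N2.N0=(alive,v0) N2.N1=(alive,v0) N2.N2=(alive,v0)
Op 2: gossip N1<->N0 -> N1.N0=(alive,v0) N1.N1=(alive,v0) N1.N2=(alive,v0) | N0.N0=(alive,v0) N0.N1=(alive,v0) N0.N2=(alive,v0)
Op 3: N2 marks N0=alive -> (alive,v1)
Op 4: gossip N2<->N0 -> N2.N0=(alive,v1) N2.N1=(alive,v0) N2.N2=(alive,v0) | N0.N0=(alive,v1) N0.N1=(alive,v0) N0.N2=(alive,v0)
Op 5: gossip N2<->N0 -> N2.N0=(alive,v1) N2.N1=(alive,v0) N2.N2=(alive,v0) | N0.N0=(alive,v1) N0.N1=(alive,v0) N0.N2=(alive,v0)
Op 6: gossip N1<->N2 -> N1.N0=(alive,v1) N1.N1=(alive,v0) N1.N2=(alive,v0) | N2.N0=(alive,v1) N2.N1=(alive,v0) N2.N2=(alive,v0)
Op 7: N0 marks N2=suspect -> (suspect,v1)
Op 8: N0 marks N1=dead -> (dead,v1)
Op 9: gossip N0<->N1 -> N0.N0=(alive,v1) N0.N1=(dead,v1) N0.N2=(suspect,v1) | N1.N0=(alive,v1) N1.N1=(dead,v1) N1.N2=(suspect,v1)
Op 10: N2 marks N1=alive -> (alive,v1)
Op 11: gossip N0<->N2 -> N0.N0=(alive,v1) N0.N1=(dead,v1) N0.N2=(suspect,v1) | N2.N0=(alive,v1) N2.N1=(alive,v1) N2.N2=(suspect,v1)
Op 12: gossip N1<->N0 -> N1.N0=(alive,v1) N1.N1=(dead,v1) N1.N2=(suspect,v1) | N0.N0=(alive,v1) N0.N1=(dead,v1) N0.N2=(suspect,v1)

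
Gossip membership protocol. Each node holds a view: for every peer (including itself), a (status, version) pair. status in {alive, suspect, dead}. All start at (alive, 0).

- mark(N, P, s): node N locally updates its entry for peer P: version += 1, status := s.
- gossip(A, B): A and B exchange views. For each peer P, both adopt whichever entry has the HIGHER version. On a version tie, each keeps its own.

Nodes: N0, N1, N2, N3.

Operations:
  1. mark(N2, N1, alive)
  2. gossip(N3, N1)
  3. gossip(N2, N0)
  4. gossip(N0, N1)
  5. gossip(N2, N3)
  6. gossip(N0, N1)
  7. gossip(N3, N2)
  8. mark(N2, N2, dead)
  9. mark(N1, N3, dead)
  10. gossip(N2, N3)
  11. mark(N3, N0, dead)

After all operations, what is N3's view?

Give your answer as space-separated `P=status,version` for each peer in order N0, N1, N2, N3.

Answer: N0=dead,1 N1=alive,1 N2=dead,1 N3=alive,0

Derivation:
Op 1: N2 marks N1=alive -> (alive,v1)
Op 2: gossip N3<->N1 -> N3.N0=(alive,v0) N3.N1=(alive,v0) N3.N2=(alive,v0) N3.N3=(alive,v0) | N1.N0=(alive,v0) N1.N1=(alive,v0) N1.N2=(alive,v0) N1.N3=(alive,v0)
Op 3: gossip N2<->N0 -> N2.N0=(alive,v0) N2.N1=(alive,v1) N2.N2=(alive,v0) N2.N3=(alive,v0) | N0.N0=(alive,v0) N0.N1=(alive,v1) N0.N2=(alive,v0) N0.N3=(alive,v0)
Op 4: gossip N0<->N1 -> N0.N0=(alive,v0) N0.N1=(alive,v1) N0.N2=(alive,v0) N0.N3=(alive,v0) | N1.N0=(alive,v0) N1.N1=(alive,v1) N1.N2=(alive,v0) N1.N3=(alive,v0)
Op 5: gossip N2<->N3 -> N2.N0=(alive,v0) N2.N1=(alive,v1) N2.N2=(alive,v0) N2.N3=(alive,v0) | N3.N0=(alive,v0) N3.N1=(alive,v1) N3.N2=(alive,v0) N3.N3=(alive,v0)
Op 6: gossip N0<->N1 -> N0.N0=(alive,v0) N0.N1=(alive,v1) N0.N2=(alive,v0) N0.N3=(alive,v0) | N1.N0=(alive,v0) N1.N1=(alive,v1) N1.N2=(alive,v0) N1.N3=(alive,v0)
Op 7: gossip N3<->N2 -> N3.N0=(alive,v0) N3.N1=(alive,v1) N3.N2=(alive,v0) N3.N3=(alive,v0) | N2.N0=(alive,v0) N2.N1=(alive,v1) N2.N2=(alive,v0) N2.N3=(alive,v0)
Op 8: N2 marks N2=dead -> (dead,v1)
Op 9: N1 marks N3=dead -> (dead,v1)
Op 10: gossip N2<->N3 -> N2.N0=(alive,v0) N2.N1=(alive,v1) N2.N2=(dead,v1) N2.N3=(alive,v0) | N3.N0=(alive,v0) N3.N1=(alive,v1) N3.N2=(dead,v1) N3.N3=(alive,v0)
Op 11: N3 marks N0=dead -> (dead,v1)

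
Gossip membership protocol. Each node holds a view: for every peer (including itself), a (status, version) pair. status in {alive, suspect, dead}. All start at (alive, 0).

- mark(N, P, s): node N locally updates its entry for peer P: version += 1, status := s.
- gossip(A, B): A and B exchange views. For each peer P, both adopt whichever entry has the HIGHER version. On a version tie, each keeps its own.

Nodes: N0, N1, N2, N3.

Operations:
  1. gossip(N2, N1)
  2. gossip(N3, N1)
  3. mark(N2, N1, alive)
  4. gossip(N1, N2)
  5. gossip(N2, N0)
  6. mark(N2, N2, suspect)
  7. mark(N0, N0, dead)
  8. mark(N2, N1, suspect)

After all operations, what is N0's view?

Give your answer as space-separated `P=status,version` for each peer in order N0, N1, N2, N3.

Op 1: gossip N2<->N1 -> N2.N0=(alive,v0) N2.N1=(alive,v0) N2.N2=(alive,v0) N2.N3=(alive,v0) | N1.N0=(alive,v0) N1.N1=(alive,v0) N1.N2=(alive,v0) N1.N3=(alive,v0)
Op 2: gossip N3<->N1 -> N3.N0=(alive,v0) N3.N1=(alive,v0) N3.N2=(alive,v0) N3.N3=(alive,v0) | N1.N0=(alive,v0) N1.N1=(alive,v0) N1.N2=(alive,v0) N1.N3=(alive,v0)
Op 3: N2 marks N1=alive -> (alive,v1)
Op 4: gossip N1<->N2 -> N1.N0=(alive,v0) N1.N1=(alive,v1) N1.N2=(alive,v0) N1.N3=(alive,v0) | N2.N0=(alive,v0) N2.N1=(alive,v1) N2.N2=(alive,v0) N2.N3=(alive,v0)
Op 5: gossip N2<->N0 -> N2.N0=(alive,v0) N2.N1=(alive,v1) N2.N2=(alive,v0) N2.N3=(alive,v0) | N0.N0=(alive,v0) N0.N1=(alive,v1) N0.N2=(alive,v0) N0.N3=(alive,v0)
Op 6: N2 marks N2=suspect -> (suspect,v1)
Op 7: N0 marks N0=dead -> (dead,v1)
Op 8: N2 marks N1=suspect -> (suspect,v2)

Answer: N0=dead,1 N1=alive,1 N2=alive,0 N3=alive,0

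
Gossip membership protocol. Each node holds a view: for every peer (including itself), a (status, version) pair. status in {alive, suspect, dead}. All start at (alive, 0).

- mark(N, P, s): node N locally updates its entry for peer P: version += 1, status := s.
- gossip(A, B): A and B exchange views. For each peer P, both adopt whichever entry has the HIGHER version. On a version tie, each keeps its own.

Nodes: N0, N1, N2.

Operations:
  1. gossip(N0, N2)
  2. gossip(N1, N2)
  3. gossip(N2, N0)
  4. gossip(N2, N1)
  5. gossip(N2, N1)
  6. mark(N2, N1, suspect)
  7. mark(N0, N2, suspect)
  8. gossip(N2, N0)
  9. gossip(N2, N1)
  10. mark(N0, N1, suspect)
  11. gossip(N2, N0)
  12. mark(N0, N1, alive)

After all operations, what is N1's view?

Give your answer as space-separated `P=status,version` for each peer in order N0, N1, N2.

Op 1: gossip N0<->N2 -> N0.N0=(alive,v0) N0.N1=(alive,v0) N0.N2=(alive,v0) | N2.N0=(alive,v0) N2.N1=(alive,v0) N2.N2=(alive,v0)
Op 2: gossip N1<->N2 -> N1.N0=(alive,v0) N1.N1=(alive,v0) N1.N2=(alive,v0) | N2.N0=(alive,v0) N2.N1=(alive,v0) N2.N2=(alive,v0)
Op 3: gossip N2<->N0 -> N2.N0=(alive,v0) N2.N1=(alive,v0) N2.N2=(alive,v0) | N0.N0=(alive,v0) N0.N1=(alive,v0) N0.N2=(alive,v0)
Op 4: gossip N2<->N1 -> N2.N0=(alive,v0) N2.N1=(alive,v0) N2.N2=(alive,v0) | N1.N0=(alive,v0) N1.N1=(alive,v0) N1.N2=(alive,v0)
Op 5: gossip N2<->N1 -> N2.N0=(alive,v0) N2.N1=(alive,v0) N2.N2=(alive,v0) | N1.N0=(alive,v0) N1.N1=(alive,v0) N1.N2=(alive,v0)
Op 6: N2 marks N1=suspect -> (suspect,v1)
Op 7: N0 marks N2=suspect -> (suspect,v1)
Op 8: gossip N2<->N0 -> N2.N0=(alive,v0) N2.N1=(suspect,v1) N2.N2=(suspect,v1) | N0.N0=(alive,v0) N0.N1=(suspect,v1) N0.N2=(suspect,v1)
Op 9: gossip N2<->N1 -> N2.N0=(alive,v0) N2.N1=(suspect,v1) N2.N2=(suspect,v1) | N1.N0=(alive,v0) N1.N1=(suspect,v1) N1.N2=(suspect,v1)
Op 10: N0 marks N1=suspect -> (suspect,v2)
Op 11: gossip N2<->N0 -> N2.N0=(alive,v0) N2.N1=(suspect,v2) N2.N2=(suspect,v1) | N0.N0=(alive,v0) N0.N1=(suspect,v2) N0.N2=(suspect,v1)
Op 12: N0 marks N1=alive -> (alive,v3)

Answer: N0=alive,0 N1=suspect,1 N2=suspect,1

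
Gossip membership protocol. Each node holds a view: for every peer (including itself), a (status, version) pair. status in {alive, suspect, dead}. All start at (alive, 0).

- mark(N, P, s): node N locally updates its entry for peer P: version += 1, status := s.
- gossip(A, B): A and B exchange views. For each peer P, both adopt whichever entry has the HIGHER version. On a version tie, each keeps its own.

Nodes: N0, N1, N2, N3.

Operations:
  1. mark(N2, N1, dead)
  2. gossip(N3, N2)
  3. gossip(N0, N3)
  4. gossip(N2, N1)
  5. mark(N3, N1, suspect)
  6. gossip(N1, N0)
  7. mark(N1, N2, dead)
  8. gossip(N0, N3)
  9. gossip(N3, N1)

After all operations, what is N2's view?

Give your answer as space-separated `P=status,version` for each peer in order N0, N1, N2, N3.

Answer: N0=alive,0 N1=dead,1 N2=alive,0 N3=alive,0

Derivation:
Op 1: N2 marks N1=dead -> (dead,v1)
Op 2: gossip N3<->N2 -> N3.N0=(alive,v0) N3.N1=(dead,v1) N3.N2=(alive,v0) N3.N3=(alive,v0) | N2.N0=(alive,v0) N2.N1=(dead,v1) N2.N2=(alive,v0) N2.N3=(alive,v0)
Op 3: gossip N0<->N3 -> N0.N0=(alive,v0) N0.N1=(dead,v1) N0.N2=(alive,v0) N0.N3=(alive,v0) | N3.N0=(alive,v0) N3.N1=(dead,v1) N3.N2=(alive,v0) N3.N3=(alive,v0)
Op 4: gossip N2<->N1 -> N2.N0=(alive,v0) N2.N1=(dead,v1) N2.N2=(alive,v0) N2.N3=(alive,v0) | N1.N0=(alive,v0) N1.N1=(dead,v1) N1.N2=(alive,v0) N1.N3=(alive,v0)
Op 5: N3 marks N1=suspect -> (suspect,v2)
Op 6: gossip N1<->N0 -> N1.N0=(alive,v0) N1.N1=(dead,v1) N1.N2=(alive,v0) N1.N3=(alive,v0) | N0.N0=(alive,v0) N0.N1=(dead,v1) N0.N2=(alive,v0) N0.N3=(alive,v0)
Op 7: N1 marks N2=dead -> (dead,v1)
Op 8: gossip N0<->N3 -> N0.N0=(alive,v0) N0.N1=(suspect,v2) N0.N2=(alive,v0) N0.N3=(alive,v0) | N3.N0=(alive,v0) N3.N1=(suspect,v2) N3.N2=(alive,v0) N3.N3=(alive,v0)
Op 9: gossip N3<->N1 -> N3.N0=(alive,v0) N3.N1=(suspect,v2) N3.N2=(dead,v1) N3.N3=(alive,v0) | N1.N0=(alive,v0) N1.N1=(suspect,v2) N1.N2=(dead,v1) N1.N3=(alive,v0)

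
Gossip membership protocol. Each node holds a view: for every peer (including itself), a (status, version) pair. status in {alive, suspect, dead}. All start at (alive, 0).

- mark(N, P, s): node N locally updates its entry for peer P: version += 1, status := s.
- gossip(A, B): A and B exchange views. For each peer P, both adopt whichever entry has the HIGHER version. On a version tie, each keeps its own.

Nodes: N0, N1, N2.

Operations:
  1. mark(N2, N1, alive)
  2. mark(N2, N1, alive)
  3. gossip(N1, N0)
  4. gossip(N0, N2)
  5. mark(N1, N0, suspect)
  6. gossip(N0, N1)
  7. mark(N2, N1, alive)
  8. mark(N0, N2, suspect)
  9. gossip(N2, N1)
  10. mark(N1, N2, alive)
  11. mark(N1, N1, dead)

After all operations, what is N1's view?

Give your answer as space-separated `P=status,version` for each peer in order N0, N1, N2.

Op 1: N2 marks N1=alive -> (alive,v1)
Op 2: N2 marks N1=alive -> (alive,v2)
Op 3: gossip N1<->N0 -> N1.N0=(alive,v0) N1.N1=(alive,v0) N1.N2=(alive,v0) | N0.N0=(alive,v0) N0.N1=(alive,v0) N0.N2=(alive,v0)
Op 4: gossip N0<->N2 -> N0.N0=(alive,v0) N0.N1=(alive,v2) N0.N2=(alive,v0) | N2.N0=(alive,v0) N2.N1=(alive,v2) N2.N2=(alive,v0)
Op 5: N1 marks N0=suspect -> (suspect,v1)
Op 6: gossip N0<->N1 -> N0.N0=(suspect,v1) N0.N1=(alive,v2) N0.N2=(alive,v0) | N1.N0=(suspect,v1) N1.N1=(alive,v2) N1.N2=(alive,v0)
Op 7: N2 marks N1=alive -> (alive,v3)
Op 8: N0 marks N2=suspect -> (suspect,v1)
Op 9: gossip N2<->N1 -> N2.N0=(suspect,v1) N2.N1=(alive,v3) N2.N2=(alive,v0) | N1.N0=(suspect,v1) N1.N1=(alive,v3) N1.N2=(alive,v0)
Op 10: N1 marks N2=alive -> (alive,v1)
Op 11: N1 marks N1=dead -> (dead,v4)

Answer: N0=suspect,1 N1=dead,4 N2=alive,1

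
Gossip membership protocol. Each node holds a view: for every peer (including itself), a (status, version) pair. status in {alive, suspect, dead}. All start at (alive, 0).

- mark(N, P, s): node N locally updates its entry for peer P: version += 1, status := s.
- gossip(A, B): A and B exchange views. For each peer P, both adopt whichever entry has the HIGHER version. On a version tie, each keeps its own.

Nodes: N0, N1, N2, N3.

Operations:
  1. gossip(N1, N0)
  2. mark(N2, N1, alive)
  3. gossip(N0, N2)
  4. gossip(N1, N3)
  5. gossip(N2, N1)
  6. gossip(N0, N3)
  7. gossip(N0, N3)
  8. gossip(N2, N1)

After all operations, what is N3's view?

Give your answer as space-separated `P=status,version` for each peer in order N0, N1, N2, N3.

Answer: N0=alive,0 N1=alive,1 N2=alive,0 N3=alive,0

Derivation:
Op 1: gossip N1<->N0 -> N1.N0=(alive,v0) N1.N1=(alive,v0) N1.N2=(alive,v0) N1.N3=(alive,v0) | N0.N0=(alive,v0) N0.N1=(alive,v0) N0.N2=(alive,v0) N0.N3=(alive,v0)
Op 2: N2 marks N1=alive -> (alive,v1)
Op 3: gossip N0<->N2 -> N0.N0=(alive,v0) N0.N1=(alive,v1) N0.N2=(alive,v0) N0.N3=(alive,v0) | N2.N0=(alive,v0) N2.N1=(alive,v1) N2.N2=(alive,v0) N2.N3=(alive,v0)
Op 4: gossip N1<->N3 -> N1.N0=(alive,v0) N1.N1=(alive,v0) N1.N2=(alive,v0) N1.N3=(alive,v0) | N3.N0=(alive,v0) N3.N1=(alive,v0) N3.N2=(alive,v0) N3.N3=(alive,v0)
Op 5: gossip N2<->N1 -> N2.N0=(alive,v0) N2.N1=(alive,v1) N2.N2=(alive,v0) N2.N3=(alive,v0) | N1.N0=(alive,v0) N1.N1=(alive,v1) N1.N2=(alive,v0) N1.N3=(alive,v0)
Op 6: gossip N0<->N3 -> N0.N0=(alive,v0) N0.N1=(alive,v1) N0.N2=(alive,v0) N0.N3=(alive,v0) | N3.N0=(alive,v0) N3.N1=(alive,v1) N3.N2=(alive,v0) N3.N3=(alive,v0)
Op 7: gossip N0<->N3 -> N0.N0=(alive,v0) N0.N1=(alive,v1) N0.N2=(alive,v0) N0.N3=(alive,v0) | N3.N0=(alive,v0) N3.N1=(alive,v1) N3.N2=(alive,v0) N3.N3=(alive,v0)
Op 8: gossip N2<->N1 -> N2.N0=(alive,v0) N2.N1=(alive,v1) N2.N2=(alive,v0) N2.N3=(alive,v0) | N1.N0=(alive,v0) N1.N1=(alive,v1) N1.N2=(alive,v0) N1.N3=(alive,v0)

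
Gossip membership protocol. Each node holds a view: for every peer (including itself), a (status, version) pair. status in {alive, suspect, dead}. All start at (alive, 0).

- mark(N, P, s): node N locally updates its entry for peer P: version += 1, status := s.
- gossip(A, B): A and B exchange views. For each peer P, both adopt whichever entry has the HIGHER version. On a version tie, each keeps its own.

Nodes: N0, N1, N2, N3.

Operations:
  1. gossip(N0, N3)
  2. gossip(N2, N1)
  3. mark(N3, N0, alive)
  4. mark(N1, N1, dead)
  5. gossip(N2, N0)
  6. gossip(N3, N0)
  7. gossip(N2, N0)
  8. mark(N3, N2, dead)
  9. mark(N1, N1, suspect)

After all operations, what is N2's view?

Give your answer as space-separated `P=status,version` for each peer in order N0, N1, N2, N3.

Op 1: gossip N0<->N3 -> N0.N0=(alive,v0) N0.N1=(alive,v0) N0.N2=(alive,v0) N0.N3=(alive,v0) | N3.N0=(alive,v0) N3.N1=(alive,v0) N3.N2=(alive,v0) N3.N3=(alive,v0)
Op 2: gossip N2<->N1 -> N2.N0=(alive,v0) N2.N1=(alive,v0) N2.N2=(alive,v0) N2.N3=(alive,v0) | N1.N0=(alive,v0) N1.N1=(alive,v0) N1.N2=(alive,v0) N1.N3=(alive,v0)
Op 3: N3 marks N0=alive -> (alive,v1)
Op 4: N1 marks N1=dead -> (dead,v1)
Op 5: gossip N2<->N0 -> N2.N0=(alive,v0) N2.N1=(alive,v0) N2.N2=(alive,v0) N2.N3=(alive,v0) | N0.N0=(alive,v0) N0.N1=(alive,v0) N0.N2=(alive,v0) N0.N3=(alive,v0)
Op 6: gossip N3<->N0 -> N3.N0=(alive,v1) N3.N1=(alive,v0) N3.N2=(alive,v0) N3.N3=(alive,v0) | N0.N0=(alive,v1) N0.N1=(alive,v0) N0.N2=(alive,v0) N0.N3=(alive,v0)
Op 7: gossip N2<->N0 -> N2.N0=(alive,v1) N2.N1=(alive,v0) N2.N2=(alive,v0) N2.N3=(alive,v0) | N0.N0=(alive,v1) N0.N1=(alive,v0) N0.N2=(alive,v0) N0.N3=(alive,v0)
Op 8: N3 marks N2=dead -> (dead,v1)
Op 9: N1 marks N1=suspect -> (suspect,v2)

Answer: N0=alive,1 N1=alive,0 N2=alive,0 N3=alive,0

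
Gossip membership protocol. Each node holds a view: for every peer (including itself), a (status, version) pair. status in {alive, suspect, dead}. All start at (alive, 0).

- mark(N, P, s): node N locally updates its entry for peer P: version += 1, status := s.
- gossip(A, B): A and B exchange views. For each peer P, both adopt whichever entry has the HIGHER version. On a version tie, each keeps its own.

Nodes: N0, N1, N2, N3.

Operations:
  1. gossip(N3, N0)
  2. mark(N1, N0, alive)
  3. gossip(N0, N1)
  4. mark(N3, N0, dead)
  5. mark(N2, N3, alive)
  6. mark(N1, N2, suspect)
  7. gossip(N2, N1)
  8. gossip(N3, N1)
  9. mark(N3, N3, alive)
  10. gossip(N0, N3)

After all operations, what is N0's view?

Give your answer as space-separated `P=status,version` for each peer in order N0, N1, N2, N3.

Answer: N0=alive,1 N1=alive,0 N2=suspect,1 N3=alive,2

Derivation:
Op 1: gossip N3<->N0 -> N3.N0=(alive,v0) N3.N1=(alive,v0) N3.N2=(alive,v0) N3.N3=(alive,v0) | N0.N0=(alive,v0) N0.N1=(alive,v0) N0.N2=(alive,v0) N0.N3=(alive,v0)
Op 2: N1 marks N0=alive -> (alive,v1)
Op 3: gossip N0<->N1 -> N0.N0=(alive,v1) N0.N1=(alive,v0) N0.N2=(alive,v0) N0.N3=(alive,v0) | N1.N0=(alive,v1) N1.N1=(alive,v0) N1.N2=(alive,v0) N1.N3=(alive,v0)
Op 4: N3 marks N0=dead -> (dead,v1)
Op 5: N2 marks N3=alive -> (alive,v1)
Op 6: N1 marks N2=suspect -> (suspect,v1)
Op 7: gossip N2<->N1 -> N2.N0=(alive,v1) N2.N1=(alive,v0) N2.N2=(suspect,v1) N2.N3=(alive,v1) | N1.N0=(alive,v1) N1.N1=(alive,v0) N1.N2=(suspect,v1) N1.N3=(alive,v1)
Op 8: gossip N3<->N1 -> N3.N0=(dead,v1) N3.N1=(alive,v0) N3.N2=(suspect,v1) N3.N3=(alive,v1) | N1.N0=(alive,v1) N1.N1=(alive,v0) N1.N2=(suspect,v1) N1.N3=(alive,v1)
Op 9: N3 marks N3=alive -> (alive,v2)
Op 10: gossip N0<->N3 -> N0.N0=(alive,v1) N0.N1=(alive,v0) N0.N2=(suspect,v1) N0.N3=(alive,v2) | N3.N0=(dead,v1) N3.N1=(alive,v0) N3.N2=(suspect,v1) N3.N3=(alive,v2)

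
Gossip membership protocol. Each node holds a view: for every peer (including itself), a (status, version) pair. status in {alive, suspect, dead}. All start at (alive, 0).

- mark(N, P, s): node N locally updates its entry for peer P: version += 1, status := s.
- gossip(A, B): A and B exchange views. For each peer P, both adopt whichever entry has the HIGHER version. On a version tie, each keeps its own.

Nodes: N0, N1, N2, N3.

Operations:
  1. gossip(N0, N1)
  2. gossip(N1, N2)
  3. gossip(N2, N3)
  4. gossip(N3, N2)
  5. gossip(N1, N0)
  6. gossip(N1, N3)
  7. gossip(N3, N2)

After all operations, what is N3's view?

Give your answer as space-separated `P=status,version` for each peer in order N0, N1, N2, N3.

Answer: N0=alive,0 N1=alive,0 N2=alive,0 N3=alive,0

Derivation:
Op 1: gossip N0<->N1 -> N0.N0=(alive,v0) N0.N1=(alive,v0) N0.N2=(alive,v0) N0.N3=(alive,v0) | N1.N0=(alive,v0) N1.N1=(alive,v0) N1.N2=(alive,v0) N1.N3=(alive,v0)
Op 2: gossip N1<->N2 -> N1.N0=(alive,v0) N1.N1=(alive,v0) N1.N2=(alive,v0) N1.N3=(alive,v0) | N2.N0=(alive,v0) N2.N1=(alive,v0) N2.N2=(alive,v0) N2.N3=(alive,v0)
Op 3: gossip N2<->N3 -> N2.N0=(alive,v0) N2.N1=(alive,v0) N2.N2=(alive,v0) N2.N3=(alive,v0) | N3.N0=(alive,v0) N3.N1=(alive,v0) N3.N2=(alive,v0) N3.N3=(alive,v0)
Op 4: gossip N3<->N2 -> N3.N0=(alive,v0) N3.N1=(alive,v0) N3.N2=(alive,v0) N3.N3=(alive,v0) | N2.N0=(alive,v0) N2.N1=(alive,v0) N2.N2=(alive,v0) N2.N3=(alive,v0)
Op 5: gossip N1<->N0 -> N1.N0=(alive,v0) N1.N1=(alive,v0) N1.N2=(alive,v0) N1.N3=(alive,v0) | N0.N0=(alive,v0) N0.N1=(alive,v0) N0.N2=(alive,v0) N0.N3=(alive,v0)
Op 6: gossip N1<->N3 -> N1.N0=(alive,v0) N1.N1=(alive,v0) N1.N2=(alive,v0) N1.N3=(alive,v0) | N3.N0=(alive,v0) N3.N1=(alive,v0) N3.N2=(alive,v0) N3.N3=(alive,v0)
Op 7: gossip N3<->N2 -> N3.N0=(alive,v0) N3.N1=(alive,v0) N3.N2=(alive,v0) N3.N3=(alive,v0) | N2.N0=(alive,v0) N2.N1=(alive,v0) N2.N2=(alive,v0) N2.N3=(alive,v0)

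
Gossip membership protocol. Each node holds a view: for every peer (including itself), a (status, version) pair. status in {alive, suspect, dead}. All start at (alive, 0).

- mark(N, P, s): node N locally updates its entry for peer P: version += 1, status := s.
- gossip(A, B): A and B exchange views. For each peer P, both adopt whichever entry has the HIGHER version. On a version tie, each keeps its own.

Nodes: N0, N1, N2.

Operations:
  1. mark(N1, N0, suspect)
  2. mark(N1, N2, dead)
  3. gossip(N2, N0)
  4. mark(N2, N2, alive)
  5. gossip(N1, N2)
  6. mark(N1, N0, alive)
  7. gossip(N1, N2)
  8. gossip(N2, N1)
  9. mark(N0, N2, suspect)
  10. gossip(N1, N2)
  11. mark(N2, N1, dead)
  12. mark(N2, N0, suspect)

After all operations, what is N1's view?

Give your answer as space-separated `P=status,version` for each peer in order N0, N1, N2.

Answer: N0=alive,2 N1=alive,0 N2=dead,1

Derivation:
Op 1: N1 marks N0=suspect -> (suspect,v1)
Op 2: N1 marks N2=dead -> (dead,v1)
Op 3: gossip N2<->N0 -> N2.N0=(alive,v0) N2.N1=(alive,v0) N2.N2=(alive,v0) | N0.N0=(alive,v0) N0.N1=(alive,v0) N0.N2=(alive,v0)
Op 4: N2 marks N2=alive -> (alive,v1)
Op 5: gossip N1<->N2 -> N1.N0=(suspect,v1) N1.N1=(alive,v0) N1.N2=(dead,v1) | N2.N0=(suspect,v1) N2.N1=(alive,v0) N2.N2=(alive,v1)
Op 6: N1 marks N0=alive -> (alive,v2)
Op 7: gossip N1<->N2 -> N1.N0=(alive,v2) N1.N1=(alive,v0) N1.N2=(dead,v1) | N2.N0=(alive,v2) N2.N1=(alive,v0) N2.N2=(alive,v1)
Op 8: gossip N2<->N1 -> N2.N0=(alive,v2) N2.N1=(alive,v0) N2.N2=(alive,v1) | N1.N0=(alive,v2) N1.N1=(alive,v0) N1.N2=(dead,v1)
Op 9: N0 marks N2=suspect -> (suspect,v1)
Op 10: gossip N1<->N2 -> N1.N0=(alive,v2) N1.N1=(alive,v0) N1.N2=(dead,v1) | N2.N0=(alive,v2) N2.N1=(alive,v0) N2.N2=(alive,v1)
Op 11: N2 marks N1=dead -> (dead,v1)
Op 12: N2 marks N0=suspect -> (suspect,v3)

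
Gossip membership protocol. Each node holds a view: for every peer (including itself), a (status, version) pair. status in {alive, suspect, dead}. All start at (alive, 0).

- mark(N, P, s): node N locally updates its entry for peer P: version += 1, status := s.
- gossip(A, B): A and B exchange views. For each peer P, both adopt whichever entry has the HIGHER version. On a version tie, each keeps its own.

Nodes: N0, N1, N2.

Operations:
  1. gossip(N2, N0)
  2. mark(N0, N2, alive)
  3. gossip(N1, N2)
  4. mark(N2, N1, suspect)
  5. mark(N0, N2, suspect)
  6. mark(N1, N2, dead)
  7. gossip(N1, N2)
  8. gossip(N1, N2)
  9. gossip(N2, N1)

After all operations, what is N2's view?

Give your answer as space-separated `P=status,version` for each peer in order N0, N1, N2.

Op 1: gossip N2<->N0 -> N2.N0=(alive,v0) N2.N1=(alive,v0) N2.N2=(alive,v0) | N0.N0=(alive,v0) N0.N1=(alive,v0) N0.N2=(alive,v0)
Op 2: N0 marks N2=alive -> (alive,v1)
Op 3: gossip N1<->N2 -> N1.N0=(alive,v0) N1.N1=(alive,v0) N1.N2=(alive,v0) | N2.N0=(alive,v0) N2.N1=(alive,v0) N2.N2=(alive,v0)
Op 4: N2 marks N1=suspect -> (suspect,v1)
Op 5: N0 marks N2=suspect -> (suspect,v2)
Op 6: N1 marks N2=dead -> (dead,v1)
Op 7: gossip N1<->N2 -> N1.N0=(alive,v0) N1.N1=(suspect,v1) N1.N2=(dead,v1) | N2.N0=(alive,v0) N2.N1=(suspect,v1) N2.N2=(dead,v1)
Op 8: gossip N1<->N2 -> N1.N0=(alive,v0) N1.N1=(suspect,v1) N1.N2=(dead,v1) | N2.N0=(alive,v0) N2.N1=(suspect,v1) N2.N2=(dead,v1)
Op 9: gossip N2<->N1 -> N2.N0=(alive,v0) N2.N1=(suspect,v1) N2.N2=(dead,v1) | N1.N0=(alive,v0) N1.N1=(suspect,v1) N1.N2=(dead,v1)

Answer: N0=alive,0 N1=suspect,1 N2=dead,1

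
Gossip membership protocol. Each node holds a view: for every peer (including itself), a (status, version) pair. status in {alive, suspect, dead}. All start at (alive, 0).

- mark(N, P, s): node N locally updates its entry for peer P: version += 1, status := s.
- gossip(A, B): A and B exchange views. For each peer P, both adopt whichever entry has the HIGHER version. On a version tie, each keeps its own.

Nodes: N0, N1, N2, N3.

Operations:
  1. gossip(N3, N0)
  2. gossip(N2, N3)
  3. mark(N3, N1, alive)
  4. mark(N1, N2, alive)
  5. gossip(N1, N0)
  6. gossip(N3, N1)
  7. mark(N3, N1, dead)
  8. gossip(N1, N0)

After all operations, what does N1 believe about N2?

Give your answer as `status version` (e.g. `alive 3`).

Answer: alive 1

Derivation:
Op 1: gossip N3<->N0 -> N3.N0=(alive,v0) N3.N1=(alive,v0) N3.N2=(alive,v0) N3.N3=(alive,v0) | N0.N0=(alive,v0) N0.N1=(alive,v0) N0.N2=(alive,v0) N0.N3=(alive,v0)
Op 2: gossip N2<->N3 -> N2.N0=(alive,v0) N2.N1=(alive,v0) N2.N2=(alive,v0) N2.N3=(alive,v0) | N3.N0=(alive,v0) N3.N1=(alive,v0) N3.N2=(alive,v0) N3.N3=(alive,v0)
Op 3: N3 marks N1=alive -> (alive,v1)
Op 4: N1 marks N2=alive -> (alive,v1)
Op 5: gossip N1<->N0 -> N1.N0=(alive,v0) N1.N1=(alive,v0) N1.N2=(alive,v1) N1.N3=(alive,v0) | N0.N0=(alive,v0) N0.N1=(alive,v0) N0.N2=(alive,v1) N0.N3=(alive,v0)
Op 6: gossip N3<->N1 -> N3.N0=(alive,v0) N3.N1=(alive,v1) N3.N2=(alive,v1) N3.N3=(alive,v0) | N1.N0=(alive,v0) N1.N1=(alive,v1) N1.N2=(alive,v1) N1.N3=(alive,v0)
Op 7: N3 marks N1=dead -> (dead,v2)
Op 8: gossip N1<->N0 -> N1.N0=(alive,v0) N1.N1=(alive,v1) N1.N2=(alive,v1) N1.N3=(alive,v0) | N0.N0=(alive,v0) N0.N1=(alive,v1) N0.N2=(alive,v1) N0.N3=(alive,v0)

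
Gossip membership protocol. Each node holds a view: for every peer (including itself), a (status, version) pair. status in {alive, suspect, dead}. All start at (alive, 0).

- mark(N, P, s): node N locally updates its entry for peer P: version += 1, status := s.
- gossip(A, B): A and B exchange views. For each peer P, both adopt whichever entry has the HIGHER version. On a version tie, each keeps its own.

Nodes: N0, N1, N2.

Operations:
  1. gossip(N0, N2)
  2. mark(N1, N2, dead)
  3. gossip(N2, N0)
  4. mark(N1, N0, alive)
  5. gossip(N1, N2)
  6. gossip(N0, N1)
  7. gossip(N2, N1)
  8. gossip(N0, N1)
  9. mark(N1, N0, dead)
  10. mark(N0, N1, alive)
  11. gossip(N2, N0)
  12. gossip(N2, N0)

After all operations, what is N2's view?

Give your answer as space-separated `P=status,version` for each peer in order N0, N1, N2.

Op 1: gossip N0<->N2 -> N0.N0=(alive,v0) N0.N1=(alive,v0) N0.N2=(alive,v0) | N2.N0=(alive,v0) N2.N1=(alive,v0) N2.N2=(alive,v0)
Op 2: N1 marks N2=dead -> (dead,v1)
Op 3: gossip N2<->N0 -> N2.N0=(alive,v0) N2.N1=(alive,v0) N2.N2=(alive,v0) | N0.N0=(alive,v0) N0.N1=(alive,v0) N0.N2=(alive,v0)
Op 4: N1 marks N0=alive -> (alive,v1)
Op 5: gossip N1<->N2 -> N1.N0=(alive,v1) N1.N1=(alive,v0) N1.N2=(dead,v1) | N2.N0=(alive,v1) N2.N1=(alive,v0) N2.N2=(dead,v1)
Op 6: gossip N0<->N1 -> N0.N0=(alive,v1) N0.N1=(alive,v0) N0.N2=(dead,v1) | N1.N0=(alive,v1) N1.N1=(alive,v0) N1.N2=(dead,v1)
Op 7: gossip N2<->N1 -> N2.N0=(alive,v1) N2.N1=(alive,v0) N2.N2=(dead,v1) | N1.N0=(alive,v1) N1.N1=(alive,v0) N1.N2=(dead,v1)
Op 8: gossip N0<->N1 -> N0.N0=(alive,v1) N0.N1=(alive,v0) N0.N2=(dead,v1) | N1.N0=(alive,v1) N1.N1=(alive,v0) N1.N2=(dead,v1)
Op 9: N1 marks N0=dead -> (dead,v2)
Op 10: N0 marks N1=alive -> (alive,v1)
Op 11: gossip N2<->N0 -> N2.N0=(alive,v1) N2.N1=(alive,v1) N2.N2=(dead,v1) | N0.N0=(alive,v1) N0.N1=(alive,v1) N0.N2=(dead,v1)
Op 12: gossip N2<->N0 -> N2.N0=(alive,v1) N2.N1=(alive,v1) N2.N2=(dead,v1) | N0.N0=(alive,v1) N0.N1=(alive,v1) N0.N2=(dead,v1)

Answer: N0=alive,1 N1=alive,1 N2=dead,1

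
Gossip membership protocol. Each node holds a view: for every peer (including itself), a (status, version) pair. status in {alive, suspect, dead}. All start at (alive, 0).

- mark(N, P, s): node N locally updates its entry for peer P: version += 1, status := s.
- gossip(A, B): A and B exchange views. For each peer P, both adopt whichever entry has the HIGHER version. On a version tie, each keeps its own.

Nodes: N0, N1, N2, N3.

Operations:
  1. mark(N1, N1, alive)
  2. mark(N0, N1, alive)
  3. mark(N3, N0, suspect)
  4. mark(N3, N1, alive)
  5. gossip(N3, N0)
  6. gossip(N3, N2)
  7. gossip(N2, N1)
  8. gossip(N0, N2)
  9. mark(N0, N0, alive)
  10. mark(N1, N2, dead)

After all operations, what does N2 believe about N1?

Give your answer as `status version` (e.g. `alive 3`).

Op 1: N1 marks N1=alive -> (alive,v1)
Op 2: N0 marks N1=alive -> (alive,v1)
Op 3: N3 marks N0=suspect -> (suspect,v1)
Op 4: N3 marks N1=alive -> (alive,v1)
Op 5: gossip N3<->N0 -> N3.N0=(suspect,v1) N3.N1=(alive,v1) N3.N2=(alive,v0) N3.N3=(alive,v0) | N0.N0=(suspect,v1) N0.N1=(alive,v1) N0.N2=(alive,v0) N0.N3=(alive,v0)
Op 6: gossip N3<->N2 -> N3.N0=(suspect,v1) N3.N1=(alive,v1) N3.N2=(alive,v0) N3.N3=(alive,v0) | N2.N0=(suspect,v1) N2.N1=(alive,v1) N2.N2=(alive,v0) N2.N3=(alive,v0)
Op 7: gossip N2<->N1 -> N2.N0=(suspect,v1) N2.N1=(alive,v1) N2.N2=(alive,v0) N2.N3=(alive,v0) | N1.N0=(suspect,v1) N1.N1=(alive,v1) N1.N2=(alive,v0) N1.N3=(alive,v0)
Op 8: gossip N0<->N2 -> N0.N0=(suspect,v1) N0.N1=(alive,v1) N0.N2=(alive,v0) N0.N3=(alive,v0) | N2.N0=(suspect,v1) N2.N1=(alive,v1) N2.N2=(alive,v0) N2.N3=(alive,v0)
Op 9: N0 marks N0=alive -> (alive,v2)
Op 10: N1 marks N2=dead -> (dead,v1)

Answer: alive 1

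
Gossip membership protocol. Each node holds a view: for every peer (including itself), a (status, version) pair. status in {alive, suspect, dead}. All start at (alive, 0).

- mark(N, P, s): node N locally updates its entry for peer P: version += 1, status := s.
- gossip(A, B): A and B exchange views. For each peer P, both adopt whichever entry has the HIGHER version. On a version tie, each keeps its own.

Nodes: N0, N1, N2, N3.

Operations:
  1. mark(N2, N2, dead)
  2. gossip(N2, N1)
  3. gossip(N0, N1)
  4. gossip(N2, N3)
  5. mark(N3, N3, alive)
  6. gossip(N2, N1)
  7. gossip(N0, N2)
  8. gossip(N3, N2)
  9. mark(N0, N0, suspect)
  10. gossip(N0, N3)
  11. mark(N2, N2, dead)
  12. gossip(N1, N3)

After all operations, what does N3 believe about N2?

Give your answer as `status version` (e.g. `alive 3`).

Op 1: N2 marks N2=dead -> (dead,v1)
Op 2: gossip N2<->N1 -> N2.N0=(alive,v0) N2.N1=(alive,v0) N2.N2=(dead,v1) N2.N3=(alive,v0) | N1.N0=(alive,v0) N1.N1=(alive,v0) N1.N2=(dead,v1) N1.N3=(alive,v0)
Op 3: gossip N0<->N1 -> N0.N0=(alive,v0) N0.N1=(alive,v0) N0.N2=(dead,v1) N0.N3=(alive,v0) | N1.N0=(alive,v0) N1.N1=(alive,v0) N1.N2=(dead,v1) N1.N3=(alive,v0)
Op 4: gossip N2<->N3 -> N2.N0=(alive,v0) N2.N1=(alive,v0) N2.N2=(dead,v1) N2.N3=(alive,v0) | N3.N0=(alive,v0) N3.N1=(alive,v0) N3.N2=(dead,v1) N3.N3=(alive,v0)
Op 5: N3 marks N3=alive -> (alive,v1)
Op 6: gossip N2<->N1 -> N2.N0=(alive,v0) N2.N1=(alive,v0) N2.N2=(dead,v1) N2.N3=(alive,v0) | N1.N0=(alive,v0) N1.N1=(alive,v0) N1.N2=(dead,v1) N1.N3=(alive,v0)
Op 7: gossip N0<->N2 -> N0.N0=(alive,v0) N0.N1=(alive,v0) N0.N2=(dead,v1) N0.N3=(alive,v0) | N2.N0=(alive,v0) N2.N1=(alive,v0) N2.N2=(dead,v1) N2.N3=(alive,v0)
Op 8: gossip N3<->N2 -> N3.N0=(alive,v0) N3.N1=(alive,v0) N3.N2=(dead,v1) N3.N3=(alive,v1) | N2.N0=(alive,v0) N2.N1=(alive,v0) N2.N2=(dead,v1) N2.N3=(alive,v1)
Op 9: N0 marks N0=suspect -> (suspect,v1)
Op 10: gossip N0<->N3 -> N0.N0=(suspect,v1) N0.N1=(alive,v0) N0.N2=(dead,v1) N0.N3=(alive,v1) | N3.N0=(suspect,v1) N3.N1=(alive,v0) N3.N2=(dead,v1) N3.N3=(alive,v1)
Op 11: N2 marks N2=dead -> (dead,v2)
Op 12: gossip N1<->N3 -> N1.N0=(suspect,v1) N1.N1=(alive,v0) N1.N2=(dead,v1) N1.N3=(alive,v1) | N3.N0=(suspect,v1) N3.N1=(alive,v0) N3.N2=(dead,v1) N3.N3=(alive,v1)

Answer: dead 1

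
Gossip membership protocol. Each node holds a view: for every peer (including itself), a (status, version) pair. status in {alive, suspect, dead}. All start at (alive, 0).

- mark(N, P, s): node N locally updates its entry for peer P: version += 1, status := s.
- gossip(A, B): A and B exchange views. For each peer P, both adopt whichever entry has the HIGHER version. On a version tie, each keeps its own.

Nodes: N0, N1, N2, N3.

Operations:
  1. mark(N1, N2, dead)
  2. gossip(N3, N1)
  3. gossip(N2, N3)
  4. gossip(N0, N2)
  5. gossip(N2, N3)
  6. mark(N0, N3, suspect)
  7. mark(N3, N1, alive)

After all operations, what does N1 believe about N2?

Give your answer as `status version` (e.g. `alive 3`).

Answer: dead 1

Derivation:
Op 1: N1 marks N2=dead -> (dead,v1)
Op 2: gossip N3<->N1 -> N3.N0=(alive,v0) N3.N1=(alive,v0) N3.N2=(dead,v1) N3.N3=(alive,v0) | N1.N0=(alive,v0) N1.N1=(alive,v0) N1.N2=(dead,v1) N1.N3=(alive,v0)
Op 3: gossip N2<->N3 -> N2.N0=(alive,v0) N2.N1=(alive,v0) N2.N2=(dead,v1) N2.N3=(alive,v0) | N3.N0=(alive,v0) N3.N1=(alive,v0) N3.N2=(dead,v1) N3.N3=(alive,v0)
Op 4: gossip N0<->N2 -> N0.N0=(alive,v0) N0.N1=(alive,v0) N0.N2=(dead,v1) N0.N3=(alive,v0) | N2.N0=(alive,v0) N2.N1=(alive,v0) N2.N2=(dead,v1) N2.N3=(alive,v0)
Op 5: gossip N2<->N3 -> N2.N0=(alive,v0) N2.N1=(alive,v0) N2.N2=(dead,v1) N2.N3=(alive,v0) | N3.N0=(alive,v0) N3.N1=(alive,v0) N3.N2=(dead,v1) N3.N3=(alive,v0)
Op 6: N0 marks N3=suspect -> (suspect,v1)
Op 7: N3 marks N1=alive -> (alive,v1)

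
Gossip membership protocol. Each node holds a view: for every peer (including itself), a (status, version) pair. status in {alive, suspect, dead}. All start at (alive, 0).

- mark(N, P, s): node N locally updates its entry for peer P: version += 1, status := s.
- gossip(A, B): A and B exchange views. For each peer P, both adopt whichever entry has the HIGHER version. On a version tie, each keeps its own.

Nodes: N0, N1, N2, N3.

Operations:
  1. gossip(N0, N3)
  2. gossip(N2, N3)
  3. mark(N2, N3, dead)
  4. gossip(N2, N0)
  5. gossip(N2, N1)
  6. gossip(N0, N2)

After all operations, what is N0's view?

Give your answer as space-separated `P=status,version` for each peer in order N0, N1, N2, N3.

Op 1: gossip N0<->N3 -> N0.N0=(alive,v0) N0.N1=(alive,v0) N0.N2=(alive,v0) N0.N3=(alive,v0) | N3.N0=(alive,v0) N3.N1=(alive,v0) N3.N2=(alive,v0) N3.N3=(alive,v0)
Op 2: gossip N2<->N3 -> N2.N0=(alive,v0) N2.N1=(alive,v0) N2.N2=(alive,v0) N2.N3=(alive,v0) | N3.N0=(alive,v0) N3.N1=(alive,v0) N3.N2=(alive,v0) N3.N3=(alive,v0)
Op 3: N2 marks N3=dead -> (dead,v1)
Op 4: gossip N2<->N0 -> N2.N0=(alive,v0) N2.N1=(alive,v0) N2.N2=(alive,v0) N2.N3=(dead,v1) | N0.N0=(alive,v0) N0.N1=(alive,v0) N0.N2=(alive,v0) N0.N3=(dead,v1)
Op 5: gossip N2<->N1 -> N2.N0=(alive,v0) N2.N1=(alive,v0) N2.N2=(alive,v0) N2.N3=(dead,v1) | N1.N0=(alive,v0) N1.N1=(alive,v0) N1.N2=(alive,v0) N1.N3=(dead,v1)
Op 6: gossip N0<->N2 -> N0.N0=(alive,v0) N0.N1=(alive,v0) N0.N2=(alive,v0) N0.N3=(dead,v1) | N2.N0=(alive,v0) N2.N1=(alive,v0) N2.N2=(alive,v0) N2.N3=(dead,v1)

Answer: N0=alive,0 N1=alive,0 N2=alive,0 N3=dead,1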